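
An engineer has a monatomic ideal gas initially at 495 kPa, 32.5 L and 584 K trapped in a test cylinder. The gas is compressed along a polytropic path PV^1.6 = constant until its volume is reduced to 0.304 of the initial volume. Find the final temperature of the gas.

Polytropic n=1.6: T₂ = T₁(V₁/V₂)^(n−1) = 584×(3.29)^0.60 = 1190 K; P₂ = P₁(V₁/V₂)^n = 3330 kPa.

1190 K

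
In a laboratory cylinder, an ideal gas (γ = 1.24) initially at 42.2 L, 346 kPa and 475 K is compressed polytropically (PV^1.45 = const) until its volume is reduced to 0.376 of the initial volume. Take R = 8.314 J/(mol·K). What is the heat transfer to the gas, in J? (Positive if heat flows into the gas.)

n = P₁V₁/(RT₁) = 346×42.2/(8.314×475) = 3.70 mol.
Polytropic n=1.45: T₂ = T₁(V₁/V₂)^(n−1) = 475×(2.66)^0.45 = 738 K; P₂ = P₁(V₁/V₂)^n = 1430 kPa.
W = (P₁V₁−P₂V₂)/(n−1) = (346×42.2−1430×15.9)/0.45 = -17900 J.
ΔU = nCvΔT = 3.70×34.6×(738−475) = 33600 J.
Q = ΔU + W = 15700 J.

15700 J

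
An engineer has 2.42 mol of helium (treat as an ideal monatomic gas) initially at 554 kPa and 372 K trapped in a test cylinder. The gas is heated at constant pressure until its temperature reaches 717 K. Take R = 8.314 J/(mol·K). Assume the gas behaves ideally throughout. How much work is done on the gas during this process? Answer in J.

-6940 J

V₁ = nRT₁/P₁ = 2.42×8.314×372/554 = 13.5 L.
Isobaric: P stays 554 kPa; V/T = const ⇒ T₂ = 717 K, V₂ = 26.0 L.
W = PΔV = 554×(26.0−13.5) kPa·L = 6940 J.
Work done on the gas = −W_by = -6940 J.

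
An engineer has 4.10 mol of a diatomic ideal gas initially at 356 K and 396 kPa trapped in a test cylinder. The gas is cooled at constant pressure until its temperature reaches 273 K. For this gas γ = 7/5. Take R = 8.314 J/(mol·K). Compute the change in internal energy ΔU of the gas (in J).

V₁ = nRT₁/P₁ = 4.10×8.314×356/396 = 30.6 L.
Isobaric: P stays 396 kPa; V/T = const ⇒ T₂ = 273 K, V₂ = 23.5 L.
For an ideal gas ΔU = nCvΔT with Cv = (5/2)R = 20.8 J/(mol·K).
ΔU = 4.10×20.8×(273−356) = -7070 J.

-7070 J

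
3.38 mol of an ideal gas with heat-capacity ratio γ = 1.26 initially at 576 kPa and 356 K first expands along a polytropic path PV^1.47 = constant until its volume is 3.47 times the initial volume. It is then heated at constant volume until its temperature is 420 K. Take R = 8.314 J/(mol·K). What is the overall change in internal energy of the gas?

V₁ = nRT₁/P₁ = 3.38×8.314×356/576 = 17.4 L.
Step 1 — Polytropic n=1.47: T₂ = T₁(V₁/V₂)^(n−1) = 356×(0.288)^0.47 = 198 K; P₂ = P₁(V₁/V₂)^n = 92.5 kPa.
W = (P₁V₁−P₂V₂)/(n−1) = (576×17.4−92.5×60.3)/0.47 = 9420 J.
ΔU = nCvΔT = 3.38×32.0×(198−356) = -17000 J.
Q = ΔU + W = -7610 J.
State after step 1: P = 92.5 kPa, V = 60.3 L, T = 198 K.
Step 2 — Isochoric: V stays 60.3 L; P/T = const ⇒ T₂ = 420 K, P₂ = 196 kPa.
W = 0 (no volume change).
ΔU = nCvΔT = 3.38×32.0×(420−198) = 24000 J.
Q = ΔU = 24000 J.
Net over both steps: W = 9420 J, Q = 16300 J, ΔU = 6920 J.

6920 J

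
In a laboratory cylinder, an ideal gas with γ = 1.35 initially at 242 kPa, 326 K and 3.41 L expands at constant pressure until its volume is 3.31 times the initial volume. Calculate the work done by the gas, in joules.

n = P₁V₁/(RT₁) = 242×3.41/(8.314×326) = 0.304 mol.
Isobaric: P stays 242 kPa; V/T = const ⇒ T₂ = 1080 K, V₂ = 11.3 L.
W = PΔV = 242×(11.3−3.41) kPa·L = 1910 J.

1910 J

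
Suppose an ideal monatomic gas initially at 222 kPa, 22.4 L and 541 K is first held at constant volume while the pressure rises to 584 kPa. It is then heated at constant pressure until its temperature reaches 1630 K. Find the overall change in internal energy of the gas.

n = P₁V₁/(RT₁) = 222×22.4/(8.314×541) = 1.11 mol.
Step 1 — Isochoric: V stays 22.4 L; P/T = const ⇒ T₂ = 1420 K, P₂ = 584 kPa.
W = 0 (no volume change).
ΔU = nCvΔT = 1.11×12.5×(1420−541) = 12200 J.
Q = ΔU = 12200 J.
State after step 1: P = 584 kPa, V = 22.4 L, T = 1420 K.
Step 2 — Isobaric: P stays 584 kPa; V/T = const ⇒ T₂ = 1630 K, V₂ = 25.7 L.
W = PΔV = 584×(25.7−22.4) kPa·L = 1900 J.
ΔU = nCvΔT = 1.11×12.5×(1630−1420) = 2850 J.
Q = ΔU + W = nCpΔT = 4750 J.
Net over both steps: W = 1900 J, Q = 16900 J, ΔU = 15000 J.

15000 J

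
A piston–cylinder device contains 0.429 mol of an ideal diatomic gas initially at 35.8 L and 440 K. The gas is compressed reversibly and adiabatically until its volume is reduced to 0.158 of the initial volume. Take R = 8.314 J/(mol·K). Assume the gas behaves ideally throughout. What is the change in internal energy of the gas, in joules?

P₁ = nRT₁/V₁ = 0.429×8.314×440/35.8 = 43.8 kPa.
Adiabatic: TV^(γ−1) = const ⇒ T₂ = 440×(6.33)^0.400 = 920 K; PV^γ = const ⇒ P₂ = 580 kPa.
For an ideal gas ΔU = nCvΔT with Cv = (5/2)R = 20.8 J/(mol·K).
ΔU = 0.429×20.8×(920−440) = 4280 J.

4280 J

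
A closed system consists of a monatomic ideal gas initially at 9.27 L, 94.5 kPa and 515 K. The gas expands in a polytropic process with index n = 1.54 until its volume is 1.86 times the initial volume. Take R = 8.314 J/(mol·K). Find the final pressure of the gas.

36.3 kPa

Polytropic n=1.54: T₂ = T₁(V₁/V₂)^(n−1) = 515×(0.538)^0.54 = 368 K; P₂ = P₁(V₁/V₂)^n = 36.3 kPa.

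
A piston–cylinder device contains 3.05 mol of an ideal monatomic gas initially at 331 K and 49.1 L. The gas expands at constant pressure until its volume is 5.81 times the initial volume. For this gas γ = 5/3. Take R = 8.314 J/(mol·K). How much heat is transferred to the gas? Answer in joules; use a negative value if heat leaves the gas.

101000 J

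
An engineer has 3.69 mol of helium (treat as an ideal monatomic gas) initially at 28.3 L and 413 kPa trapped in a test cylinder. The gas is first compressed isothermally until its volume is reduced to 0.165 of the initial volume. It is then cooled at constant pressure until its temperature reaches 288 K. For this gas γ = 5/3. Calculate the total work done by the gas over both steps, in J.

T₁ = P₁V₁/(nR) = 413×28.3/(3.69×8.314) = 381 K.
Step 1 — Isothermal: T stays 381 K; PV = const ⇒ V₂ = 4.67 L, P₂ = 2500 kPa.
ΔU = 0 (ideal gas, T constant).
W = nRT ln(V₂/V₁) = 3.69×8.314×381×ln(0.165) = -21100 J.
Q = ΔU + W = -21100 J.
State after step 1: P = 2500 kPa, V = 4.67 L, T = 381 K.
Step 2 — Isobaric: P stays 2500 kPa; V/T = const ⇒ T₂ = 288 K, V₂ = 3.53 L.
W = PΔV = 2500×(3.53−4.67) kPa·L = -2850 J.
ΔU = nCvΔT = 3.69×12.5×(288−381) = -4280 J.
Q = ΔU + W = nCpΔT = -7130 J.
Net over both steps: W = -23900 J, Q = -28200 J, ΔU = -4280 J.

-23900 J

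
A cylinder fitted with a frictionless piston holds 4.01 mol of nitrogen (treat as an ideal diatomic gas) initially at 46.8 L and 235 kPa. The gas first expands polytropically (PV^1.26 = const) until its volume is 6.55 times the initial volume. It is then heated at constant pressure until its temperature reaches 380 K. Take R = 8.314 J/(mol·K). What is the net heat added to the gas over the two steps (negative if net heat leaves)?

26500 J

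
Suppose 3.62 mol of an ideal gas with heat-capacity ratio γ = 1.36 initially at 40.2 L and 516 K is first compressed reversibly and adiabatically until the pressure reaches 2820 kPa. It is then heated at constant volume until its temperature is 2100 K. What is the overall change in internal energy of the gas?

132000 J

P₁ = nRT₁/V₁ = 3.62×8.314×516/40.2 = 386 kPa.
Step 1 — Adiabatic: T₂/T₁ = (P₂/P₁)^((γ−1)/γ) ⇒ T₂ = 516×(7.30)^0.265 = 873 K; V₂ = 9.32 L.
ΔU = nCvΔT = 3.62×23.1×(873−516) = 29900 J.
Q = 0 for an adiabatic process, so W = −ΔU = -29900 J.
State after step 1: P = 2820 kPa, V = 9.32 L, T = 873 K.
Step 2 — Isochoric: V stays 9.32 L; P/T = const ⇒ T₂ = 2100 K, P₂ = 6780 kPa.
W = 0 (no volume change).
ΔU = nCvΔT = 3.62×23.1×(2100−873) = 103000 J.
Q = ΔU = 103000 J.
Net over both steps: W = -29900 J, Q = 103000 J, ΔU = 132000 J.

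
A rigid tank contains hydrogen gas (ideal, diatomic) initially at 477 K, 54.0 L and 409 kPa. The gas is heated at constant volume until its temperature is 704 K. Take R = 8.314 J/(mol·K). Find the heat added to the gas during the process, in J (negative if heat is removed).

n = P₁V₁/(RT₁) = 409×54.0/(8.314×477) = 5.57 mol.
Isochoric: V stays 54.0 L; P/T = const ⇒ T₂ = 704 K, P₂ = 604 kPa.
W = 0 (no volume change).
ΔU = nCvΔT = 5.57×20.8×(704−477) = 26300 J.
Q = ΔU = 26300 J.

26300 J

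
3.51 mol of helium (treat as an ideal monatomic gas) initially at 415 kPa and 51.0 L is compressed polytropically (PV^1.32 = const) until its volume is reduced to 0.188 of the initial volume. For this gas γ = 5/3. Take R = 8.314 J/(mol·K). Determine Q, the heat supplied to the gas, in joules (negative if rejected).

T₁ = P₁V₁/(nR) = 415×51.0/(3.51×8.314) = 725 K.
Polytropic n=1.32: T₂ = T₁(V₁/V₂)^(n−1) = 725×(5.32)^0.32 = 1240 K; P₂ = P₁(V₁/V₂)^n = 3770 kPa.
W = (P₁V₁−P₂V₂)/(n−1) = (415×51.0−3770×9.59)/0.32 = -46800 J.
ΔU = nCvΔT = 3.51×12.5×(1240−725) = 22400 J.
Q = ΔU + W = -24300 J.

-24300 J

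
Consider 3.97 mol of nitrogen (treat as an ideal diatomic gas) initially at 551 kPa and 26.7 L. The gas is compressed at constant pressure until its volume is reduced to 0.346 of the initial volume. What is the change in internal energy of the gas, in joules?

T₁ = P₁V₁/(nR) = 551×26.7/(3.97×8.314) = 446 K.
Isobaric: P stays 551 kPa; V/T = const ⇒ T₂ = 154 K, V₂ = 9.24 L.
For an ideal gas ΔU = nCvΔT with Cv = (5/2)R = 20.8 J/(mol·K).
ΔU = 3.97×20.8×(154−446) = -24100 J.

-24100 J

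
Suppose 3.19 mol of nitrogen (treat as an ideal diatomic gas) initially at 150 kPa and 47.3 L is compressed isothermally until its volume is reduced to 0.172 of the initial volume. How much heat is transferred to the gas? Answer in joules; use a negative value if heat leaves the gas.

-12500 J

T₁ = P₁V₁/(nR) = 150×47.3/(3.19×8.314) = 268 K.
Isothermal: T stays 268 K; PV = const ⇒ V₂ = 8.14 L, P₂ = 872 kPa.
ΔU = 0 (ideal gas, T constant).
W = nRT ln(V₂/V₁) = 3.19×8.314×268×ln(0.172) = -12500 J.
Q = ΔU + W = -12500 J.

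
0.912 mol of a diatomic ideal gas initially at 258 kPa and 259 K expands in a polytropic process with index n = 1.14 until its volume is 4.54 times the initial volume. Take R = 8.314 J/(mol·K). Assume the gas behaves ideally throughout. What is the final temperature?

V₁ = nRT₁/P₁ = 0.912×8.314×259/258 = 7.61 L.
Polytropic n=1.14: T₂ = T₁(V₁/V₂)^(n−1) = 259×(0.220)^0.14 = 210 K; P₂ = P₁(V₁/V₂)^n = 46.0 kPa.

210 K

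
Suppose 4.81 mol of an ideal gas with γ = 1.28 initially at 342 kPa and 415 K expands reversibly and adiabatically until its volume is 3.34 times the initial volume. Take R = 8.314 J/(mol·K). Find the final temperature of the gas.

V₁ = nRT₁/P₁ = 4.81×8.314×415/342 = 48.5 L.
Adiabatic: TV^(γ−1) = const ⇒ T₂ = 415×(0.299)^0.280 = 296 K; PV^γ = const ⇒ P₂ = 73.1 kPa.

296 K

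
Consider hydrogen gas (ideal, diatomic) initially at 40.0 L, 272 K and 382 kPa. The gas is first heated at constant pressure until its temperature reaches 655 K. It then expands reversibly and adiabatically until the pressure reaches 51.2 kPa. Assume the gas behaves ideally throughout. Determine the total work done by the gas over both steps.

61700 J

n = P₁V₁/(RT₁) = 382×40.0/(8.314×272) = 6.76 mol.
Step 1 — Isobaric: P stays 382 kPa; V/T = const ⇒ T₂ = 655 K, V₂ = 96.3 L.
W = PΔV = 382×(96.3−40.0) kPa·L = 21500 J.
ΔU = nCvΔT = 6.76×20.8×(655−272) = 53800 J.
Q = ΔU + W = nCpΔT = 75300 J.
State after step 1: P = 382 kPa, V = 96.3 L, T = 655 K.
Step 2 — Adiabatic: T₂/T₁ = (P₂/P₁)^((γ−1)/γ) ⇒ T₂ = 655×(0.134)^0.286 = 369 K; V₂ = 405 L.
ΔU = nCvΔT = 6.76×20.8×(369−655) = -40200 J.
Q = 0 for an adiabatic process, so W = −ΔU = 40200 J.
Net over both steps: W = 61700 J, Q = 75300 J, ΔU = 13600 J.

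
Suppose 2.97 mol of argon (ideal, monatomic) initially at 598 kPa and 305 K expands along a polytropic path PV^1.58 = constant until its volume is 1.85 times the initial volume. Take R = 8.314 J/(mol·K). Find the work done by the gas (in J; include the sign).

3900 J

V₁ = nRT₁/P₁ = 2.97×8.314×305/598 = 12.6 L.
Polytropic n=1.58: T₂ = T₁(V₁/V₂)^(n−1) = 305×(0.541)^0.58 = 213 K; P₂ = P₁(V₁/V₂)^n = 226 kPa.
W = (P₁V₁−P₂V₂)/(n−1) = (598×12.6−226×23.3)/0.58 = 3900 J.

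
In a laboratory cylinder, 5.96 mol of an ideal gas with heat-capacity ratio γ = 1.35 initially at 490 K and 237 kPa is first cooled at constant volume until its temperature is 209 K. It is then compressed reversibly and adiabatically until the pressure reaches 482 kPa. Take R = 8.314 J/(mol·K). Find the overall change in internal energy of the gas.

V₁ = nRT₁/P₁ = 5.96×8.314×490/237 = 102 L.
Step 1 — Isochoric: V stays 102 L; P/T = const ⇒ T₂ = 209 K, P₂ = 101 kPa.
W = 0 (no volume change).
ΔU = nCvΔT = 5.96×23.8×(209−490) = -39800 J.
Q = ΔU = -39800 J.
State after step 1: P = 101 kPa, V = 102 L, T = 209 K.
Step 2 — Adiabatic: T₂/T₁ = (P₂/P₁)^((γ−1)/γ) ⇒ T₂ = 209×(4.77)^0.259 = 313 K; V₂ = 32.2 L.
ΔU = nCvΔT = 5.96×23.8×(313−209) = 14800 J.
Q = 0 for an adiabatic process, so W = −ΔU = -14800 J.
Net over both steps: W = -14800 J, Q = -39800 J, ΔU = -25000 J.

-25000 J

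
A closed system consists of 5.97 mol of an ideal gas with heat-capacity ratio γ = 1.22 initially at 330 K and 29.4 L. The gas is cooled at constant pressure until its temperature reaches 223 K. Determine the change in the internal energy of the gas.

P₁ = nRT₁/V₁ = 5.97×8.314×330/29.4 = 557 kPa.
Isobaric: P stays 557 kPa; V/T = const ⇒ T₂ = 223 K, V₂ = 19.9 L.
For an ideal gas ΔU = nCvΔT with Cv = R/(γ−1) = 37.8 J/(mol·K).
ΔU = 5.97×37.8×(223−330) = -24100 J.

-24100 J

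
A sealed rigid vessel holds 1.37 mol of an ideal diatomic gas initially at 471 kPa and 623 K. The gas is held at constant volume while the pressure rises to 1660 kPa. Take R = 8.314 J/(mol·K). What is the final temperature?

2200 K

V₁ = nRT₁/P₁ = 1.37×8.314×623/471 = 15.1 L.
Isochoric: V stays 15.1 L; P/T = const ⇒ T₂ = 2200 K, P₂ = 1660 kPa.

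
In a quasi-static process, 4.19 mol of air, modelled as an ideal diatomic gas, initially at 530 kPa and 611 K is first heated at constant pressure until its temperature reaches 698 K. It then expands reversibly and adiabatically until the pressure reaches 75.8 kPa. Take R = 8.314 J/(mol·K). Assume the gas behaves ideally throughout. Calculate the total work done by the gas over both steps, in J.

28900 J

V₁ = nRT₁/P₁ = 4.19×8.314×611/530 = 40.2 L.
Step 1 — Isobaric: P stays 530 kPa; V/T = const ⇒ T₂ = 698 K, V₂ = 45.9 L.
W = PΔV = 530×(45.9−40.2) kPa·L = 3030 J.
ΔU = nCvΔT = 4.19×20.8×(698−611) = 7580 J.
Q = ΔU + W = nCpΔT = 10600 J.
State after step 1: P = 530 kPa, V = 45.9 L, T = 698 K.
Step 2 — Adiabatic: T₂/T₁ = (P₂/P₁)^((γ−1)/γ) ⇒ T₂ = 698×(0.143)^0.286 = 400 K; V₂ = 184 L.
ΔU = nCvΔT = 4.19×20.8×(400−698) = -25900 J.
Q = 0 for an adiabatic process, so W = −ΔU = 25900 J.
Net over both steps: W = 28900 J, Q = 10600 J, ΔU = -18300 J.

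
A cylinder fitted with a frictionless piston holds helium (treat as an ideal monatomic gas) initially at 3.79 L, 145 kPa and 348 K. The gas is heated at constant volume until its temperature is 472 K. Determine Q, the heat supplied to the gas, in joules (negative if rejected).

n = P₁V₁/(RT₁) = 145×3.79/(8.314×348) = 0.190 mol.
Isochoric: V stays 3.79 L; P/T = const ⇒ T₂ = 472 K, P₂ = 197 kPa.
W = 0 (no volume change).
ΔU = nCvΔT = 0.190×12.5×(472−348) = 294 J.
Q = ΔU = 294 J.

294 J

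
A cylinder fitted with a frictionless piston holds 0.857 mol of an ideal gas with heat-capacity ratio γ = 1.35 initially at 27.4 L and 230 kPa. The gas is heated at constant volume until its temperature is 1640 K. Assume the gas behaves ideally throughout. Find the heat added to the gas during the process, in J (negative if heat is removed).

15400 J

T₁ = P₁V₁/(nR) = 230×27.4/(0.857×8.314) = 884 K.
Isochoric: V stays 27.4 L; P/T = const ⇒ T₂ = 1640 K, P₂ = 426 kPa.
W = 0 (no volume change).
ΔU = nCvΔT = 0.857×23.8×(1640−884) = 15400 J.
Q = ΔU = 15400 J.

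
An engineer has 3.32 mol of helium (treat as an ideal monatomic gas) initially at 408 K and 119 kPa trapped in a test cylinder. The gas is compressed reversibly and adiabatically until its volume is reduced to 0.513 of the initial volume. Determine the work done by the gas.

V₁ = nRT₁/P₁ = 3.32×8.314×408/119 = 94.6 L.
Adiabatic: TV^(γ−1) = const ⇒ T₂ = 408×(1.95)^0.667 = 637 K; PV^γ = const ⇒ P₂ = 362 kPa.
ΔU = nCvΔT = 3.32×12.5×(637−408) = 9470 J.
Q = 0 for an adiabatic process, so W = −ΔU = -9470 J.

-9470 J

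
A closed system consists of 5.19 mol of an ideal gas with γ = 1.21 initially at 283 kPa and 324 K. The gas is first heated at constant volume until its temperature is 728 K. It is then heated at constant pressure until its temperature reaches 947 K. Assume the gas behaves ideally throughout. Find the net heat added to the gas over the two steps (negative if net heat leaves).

137000 J

V₁ = nRT₁/P₁ = 5.19×8.314×324/283 = 49.4 L.
Step 1 — Isochoric: V stays 49.4 L; P/T = const ⇒ T₂ = 728 K, P₂ = 636 kPa.
W = 0 (no volume change).
ΔU = nCvΔT = 5.19×39.6×(728−324) = 83000 J.
Q = ΔU = 83000 J.
State after step 1: P = 636 kPa, V = 49.4 L, T = 728 K.
Step 2 — Isobaric: P stays 636 kPa; V/T = const ⇒ T₂ = 947 K, V₂ = 64.3 L.
W = PΔV = 636×(64.3−49.4) kPa·L = 9450 J.
ΔU = nCvΔT = 5.19×39.6×(947−728) = 45000 J.
Q = ΔU + W = nCpΔT = 54400 J.
Net over both steps: W = 9450 J, Q = 137000 J, ΔU = 128000 J.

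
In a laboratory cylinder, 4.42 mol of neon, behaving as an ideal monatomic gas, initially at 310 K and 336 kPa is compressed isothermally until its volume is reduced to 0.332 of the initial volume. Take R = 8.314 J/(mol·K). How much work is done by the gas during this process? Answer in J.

-12600 J

V₁ = nRT₁/P₁ = 4.42×8.314×310/336 = 33.9 L.
Isothermal: T stays 310 K; PV = const ⇒ V₂ = 11.3 L, P₂ = 1010 kPa.
W = nRT ln(V₂/V₁) = 4.42×8.314×310×ln(0.332) = -12600 J.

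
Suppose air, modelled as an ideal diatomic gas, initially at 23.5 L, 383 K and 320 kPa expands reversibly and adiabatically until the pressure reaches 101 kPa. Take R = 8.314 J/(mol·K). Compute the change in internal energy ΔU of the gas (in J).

-5280 J

n = P₁V₁/(RT₁) = 320×23.5/(8.314×383) = 2.36 mol.
Adiabatic: T₂/T₁ = (P₂/P₁)^((γ−1)/γ) ⇒ T₂ = 383×(0.316)^0.286 = 275 K; V₂ = 53.6 L.
For an ideal gas ΔU = nCvΔT with Cv = (5/2)R = 20.8 J/(mol·K).
ΔU = 2.36×20.8×(275−383) = -5280 J.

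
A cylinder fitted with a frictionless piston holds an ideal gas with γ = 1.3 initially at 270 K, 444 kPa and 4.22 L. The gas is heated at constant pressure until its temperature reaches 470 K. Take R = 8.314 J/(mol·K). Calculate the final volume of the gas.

7.35 L

Isobaric: P stays 444 kPa; V/T = const ⇒ T₂ = 470 K, V₂ = 7.35 L.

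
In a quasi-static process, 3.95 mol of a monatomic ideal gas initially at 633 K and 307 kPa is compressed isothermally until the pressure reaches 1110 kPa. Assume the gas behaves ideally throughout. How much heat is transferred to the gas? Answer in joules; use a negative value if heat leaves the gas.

V₁ = nRT₁/P₁ = 3.95×8.314×633/307 = 67.7 L.
Isothermal: T stays 633 K; PV = const ⇒ V₂ = 18.7 L, P₂ = 1110 kPa.
ΔU = 0 (ideal gas, T constant).
W = nRT ln(V₂/V₁) = 3.95×8.314×633×ln(0.277) = -26700 J.
Q = ΔU + W = -26700 J.

-26700 J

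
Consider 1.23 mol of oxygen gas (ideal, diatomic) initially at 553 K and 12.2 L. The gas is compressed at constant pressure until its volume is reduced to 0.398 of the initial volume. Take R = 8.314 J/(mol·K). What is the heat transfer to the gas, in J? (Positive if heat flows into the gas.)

-11900 J

P₁ = nRT₁/V₁ = 1.23×8.314×553/12.2 = 464 kPa.
Isobaric: P stays 464 kPa; V/T = const ⇒ T₂ = 220 K, V₂ = 4.86 L.
W = PΔV = 464×(4.86−12.2) kPa·L = -3400 J.
ΔU = nCvΔT = 1.23×20.8×(220−553) = -8510 J.
Q = ΔU + W = nCpΔT = -11900 J.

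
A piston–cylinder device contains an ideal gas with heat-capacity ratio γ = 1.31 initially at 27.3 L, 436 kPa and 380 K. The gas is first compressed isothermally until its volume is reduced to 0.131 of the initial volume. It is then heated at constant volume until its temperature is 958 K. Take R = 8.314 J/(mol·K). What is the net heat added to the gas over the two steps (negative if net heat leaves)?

n = P₁V₁/(RT₁) = 436×27.3/(8.314×380) = 3.77 mol.
Step 1 — Isothermal: T stays 380 K; PV = const ⇒ V₂ = 3.58 L, P₂ = 3330 kPa.
ΔU = 0 (ideal gas, T constant).
W = nRT ln(V₂/V₁) = 3.77×8.314×380×ln(0.131) = -24200 J.
Q = ΔU + W = -24200 J.
State after step 1: P = 3330 kPa, V = 3.58 L, T = 380 K.
Step 2 — Isochoric: V stays 3.58 L; P/T = const ⇒ T₂ = 958 K, P₂ = 8390 kPa.
W = 0 (no volume change).
ΔU = nCvΔT = 3.77×26.8×(958−380) = 58400 J.
Q = ΔU = 58400 J.
Net over both steps: W = -24200 J, Q = 34200 J, ΔU = 58400 J.

34200 J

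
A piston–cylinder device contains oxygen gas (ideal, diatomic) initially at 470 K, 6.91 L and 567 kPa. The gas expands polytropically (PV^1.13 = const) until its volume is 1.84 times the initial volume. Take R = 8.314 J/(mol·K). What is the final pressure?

285 kPa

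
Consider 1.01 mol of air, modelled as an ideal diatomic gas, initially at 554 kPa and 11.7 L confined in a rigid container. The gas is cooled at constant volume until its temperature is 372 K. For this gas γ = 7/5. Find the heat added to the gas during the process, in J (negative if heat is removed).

-8400 J

T₁ = P₁V₁/(nR) = 554×11.7/(1.01×8.314) = 772 K.
Isochoric: V stays 11.7 L; P/T = const ⇒ T₂ = 372 K, P₂ = 267 kPa.
W = 0 (no volume change).
ΔU = nCvΔT = 1.01×20.8×(372−772) = -8400 J.
Q = ΔU = -8400 J.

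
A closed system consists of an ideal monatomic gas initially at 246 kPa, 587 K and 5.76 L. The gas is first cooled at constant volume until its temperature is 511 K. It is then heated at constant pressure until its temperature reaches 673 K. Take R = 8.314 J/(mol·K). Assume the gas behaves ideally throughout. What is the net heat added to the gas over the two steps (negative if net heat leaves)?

702 J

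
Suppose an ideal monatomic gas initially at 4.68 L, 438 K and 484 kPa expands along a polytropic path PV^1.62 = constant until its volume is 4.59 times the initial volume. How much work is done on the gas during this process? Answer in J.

-2230 J

n = P₁V₁/(RT₁) = 484×4.68/(8.314×438) = 0.622 mol.
Polytropic n=1.62: T₂ = T₁(V₁/V₂)^(n−1) = 438×(0.218)^0.62 = 170 K; P₂ = P₁(V₁/V₂)^n = 41.0 kPa.
W = (P₁V₁−P₂V₂)/(n−1) = (484×4.68−41.0×21.5)/0.62 = 2230 J.
Work done on the gas = −W_by = -2230 J.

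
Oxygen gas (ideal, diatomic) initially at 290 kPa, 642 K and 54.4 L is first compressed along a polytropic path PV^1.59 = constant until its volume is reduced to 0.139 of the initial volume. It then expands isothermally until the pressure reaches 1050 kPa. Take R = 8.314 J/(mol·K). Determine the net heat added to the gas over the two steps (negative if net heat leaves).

122000 J

n = P₁V₁/(RT₁) = 290×54.4/(8.314×642) = 2.96 mol.
Step 1 — Polytropic n=1.59: T₂ = T₁(V₁/V₂)^(n−1) = 642×(7.19)^0.59 = 2060 K; P₂ = P₁(V₁/V₂)^n = 6680 kPa.
W = (P₁V₁−P₂V₂)/(n−1) = (290×54.4−6680×7.56)/0.59 = -58900 J.
ΔU = nCvΔT = 2.96×20.8×(2060−642) = 86900 J.
Q = ΔU + W = 28000 J.
State after step 1: P = 6680 kPa, V = 7.56 L, T = 2060 K.
Step 2 — Isothermal: T stays 2060 K; PV = const ⇒ V₂ = 48.1 L, P₂ = 1050 kPa.
ΔU = 0 (ideal gas, T constant).
W = nRT ln(V₂/V₁) = 2.96×8.314×2060×ln(6.37) = 93500 J.
Q = ΔU + W = 93500 J.
Net over both steps: W = 34600 J, Q = 122000 J, ΔU = 86900 J.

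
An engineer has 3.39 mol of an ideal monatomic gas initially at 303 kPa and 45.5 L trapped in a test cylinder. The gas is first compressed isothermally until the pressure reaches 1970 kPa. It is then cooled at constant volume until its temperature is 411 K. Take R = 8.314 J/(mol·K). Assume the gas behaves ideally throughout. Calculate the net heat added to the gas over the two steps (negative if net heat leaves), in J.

-29100 J

T₁ = P₁V₁/(nR) = 303×45.5/(3.39×8.314) = 489 K.
Step 1 — Isothermal: T stays 489 K; PV = const ⇒ V₂ = 7.00 L, P₂ = 1970 kPa.
ΔU = 0 (ideal gas, T constant).
W = nRT ln(V₂/V₁) = 3.39×8.314×489×ln(0.154) = -25800 J.
Q = ΔU + W = -25800 J.
State after step 1: P = 1970 kPa, V = 7.00 L, T = 489 K.
Step 2 — Isochoric: V stays 7.00 L; P/T = const ⇒ T₂ = 411 K, P₂ = 1660 kPa.
W = 0 (no volume change).
ΔU = nCvΔT = 3.39×12.5×(411−489) = -3300 J.
Q = ΔU = -3300 J.
Net over both steps: W = -25800 J, Q = -29100 J, ΔU = -3300 J.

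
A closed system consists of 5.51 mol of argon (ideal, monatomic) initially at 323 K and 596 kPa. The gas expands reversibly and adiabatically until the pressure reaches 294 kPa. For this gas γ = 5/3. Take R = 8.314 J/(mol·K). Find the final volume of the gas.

37.9 L

V₁ = nRT₁/P₁ = 5.51×8.314×323/596 = 24.8 L.
Adiabatic: T₂/T₁ = (P₂/P₁)^((γ−1)/γ) ⇒ T₂ = 323×(0.493)^0.400 = 243 K; V₂ = 37.9 L.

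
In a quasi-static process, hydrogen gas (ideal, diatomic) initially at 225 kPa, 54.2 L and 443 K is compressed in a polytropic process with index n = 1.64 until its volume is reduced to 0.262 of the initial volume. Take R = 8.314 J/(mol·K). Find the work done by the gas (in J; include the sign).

n = P₁V₁/(RT₁) = 225×54.2/(8.314×443) = 3.31 mol.
Polytropic n=1.64: T₂ = T₁(V₁/V₂)^(n−1) = 443×(3.82)^0.64 = 1040 K; P₂ = P₁(V₁/V₂)^n = 2020 kPa.
W = (P₁V₁−P₂V₂)/(n−1) = (225×54.2−2020×14.2)/0.64 = -25800 J.

-25800 J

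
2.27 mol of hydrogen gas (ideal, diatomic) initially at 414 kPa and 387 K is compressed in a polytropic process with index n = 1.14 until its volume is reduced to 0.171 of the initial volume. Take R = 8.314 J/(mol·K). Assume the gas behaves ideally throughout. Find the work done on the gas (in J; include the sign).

V₁ = nRT₁/P₁ = 2.27×8.314×387/414 = 17.6 L.
Polytropic n=1.14: T₂ = T₁(V₁/V₂)^(n−1) = 387×(5.85)^0.14 = 496 K; P₂ = P₁(V₁/V₂)^n = 3100 kPa.
W = (P₁V₁−P₂V₂)/(n−1) = (414×17.6−3100×3.02)/0.14 = -14600 J.
Work done on the gas = −W_by = 14600 J.

14600 J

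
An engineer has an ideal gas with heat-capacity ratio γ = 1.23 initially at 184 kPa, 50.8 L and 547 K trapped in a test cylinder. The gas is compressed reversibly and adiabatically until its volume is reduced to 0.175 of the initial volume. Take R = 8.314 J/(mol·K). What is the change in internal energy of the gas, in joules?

20000 J

n = P₁V₁/(RT₁) = 184×50.8/(8.314×547) = 2.06 mol.
Adiabatic: TV^(γ−1) = const ⇒ T₂ = 547×(5.71)^0.230 = 817 K; PV^γ = const ⇒ P₂ = 1570 kPa.
For an ideal gas ΔU = nCvΔT with Cv = R/(γ−1) = 36.1 J/(mol·K).
ΔU = 2.06×36.1×(817−547) = 20000 J.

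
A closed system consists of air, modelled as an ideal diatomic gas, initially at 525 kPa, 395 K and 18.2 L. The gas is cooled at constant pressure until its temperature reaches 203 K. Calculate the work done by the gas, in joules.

n = P₁V₁/(RT₁) = 525×18.2/(8.314×395) = 2.91 mol.
Isobaric: P stays 525 kPa; V/T = const ⇒ T₂ = 203 K, V₂ = 9.35 L.
W = PΔV = 525×(9.35−18.2) kPa·L = -4640 J.

-4640 J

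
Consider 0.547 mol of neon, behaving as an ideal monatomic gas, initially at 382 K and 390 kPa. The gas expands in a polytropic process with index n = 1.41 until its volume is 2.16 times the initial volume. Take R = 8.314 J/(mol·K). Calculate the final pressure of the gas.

V₁ = nRT₁/P₁ = 0.547×8.314×382/390 = 4.45 L.
Polytropic n=1.41: T₂ = T₁(V₁/V₂)^(n−1) = 382×(0.463)^0.41 = 279 K; P₂ = P₁(V₁/V₂)^n = 132 kPa.

132 kPa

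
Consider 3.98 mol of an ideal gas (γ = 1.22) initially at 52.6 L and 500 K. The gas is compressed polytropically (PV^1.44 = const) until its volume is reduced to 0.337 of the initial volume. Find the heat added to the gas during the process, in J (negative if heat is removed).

P₁ = nRT₁/V₁ = 3.98×8.314×500/52.6 = 315 kPa.
Polytropic n=1.44: T₂ = T₁(V₁/V₂)^(n−1) = 500×(2.97)^0.44 = 807 K; P₂ = P₁(V₁/V₂)^n = 1510 kPa.
W = (P₁V₁−P₂V₂)/(n−1) = (315×52.6−1510×17.7)/0.44 = -23100 J.
ΔU = nCvΔT = 3.98×37.8×(807−500) = 46200 J.
Q = ΔU + W = 23100 J.

23100 J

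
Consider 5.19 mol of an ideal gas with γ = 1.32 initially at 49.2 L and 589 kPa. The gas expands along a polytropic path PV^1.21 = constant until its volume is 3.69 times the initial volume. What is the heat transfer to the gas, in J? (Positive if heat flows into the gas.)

T₁ = P₁V₁/(nR) = 589×49.2/(5.19×8.314) = 672 K.
Polytropic n=1.21: T₂ = T₁(V₁/V₂)^(n−1) = 672×(0.271)^0.21 = 511 K; P₂ = P₁(V₁/V₂)^n = 121 kPa.
W = (P₁V₁−P₂V₂)/(n−1) = (589×49.2−121×182)/0.21 = 33100 J.
ΔU = nCvΔT = 5.19×26.0×(511−672) = -21700 J.
Q = ΔU + W = 11400 J.

11400 J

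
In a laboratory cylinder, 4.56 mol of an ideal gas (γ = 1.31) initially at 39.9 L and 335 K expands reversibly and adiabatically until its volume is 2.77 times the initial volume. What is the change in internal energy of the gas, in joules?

-11100 J

P₁ = nRT₁/V₁ = 4.56×8.314×335/39.9 = 318 kPa.
Adiabatic: TV^(γ−1) = const ⇒ T₂ = 335×(0.361)^0.310 = 244 K; PV^γ = const ⇒ P₂ = 83.8 kPa.
For an ideal gas ΔU = nCvΔT with Cv = R/(γ−1) = 26.8 J/(mol·K).
ΔU = 4.56×26.8×(244−335) = -11100 J.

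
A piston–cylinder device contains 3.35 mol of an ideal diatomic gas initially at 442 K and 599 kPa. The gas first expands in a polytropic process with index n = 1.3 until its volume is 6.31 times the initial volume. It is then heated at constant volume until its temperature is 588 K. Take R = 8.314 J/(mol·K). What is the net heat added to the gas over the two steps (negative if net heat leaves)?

27600 J

V₁ = nRT₁/P₁ = 3.35×8.314×442/599 = 20.6 L.
Step 1 — Polytropic n=1.3: T₂ = T₁(V₁/V₂)^(n−1) = 442×(0.158)^0.30 = 254 K; P₂ = P₁(V₁/V₂)^n = 54.6 kPa.
W = (P₁V₁−P₂V₂)/(n−1) = (599×20.6−54.6×130)/0.30 = 17400 J.
ΔU = nCvΔT = 3.35×20.8×(254−442) = -13100 J.
Q = ΔU + W = 4360 J.
State after step 1: P = 54.6 kPa, V = 130 L, T = 254 K.
Step 2 — Isochoric: V stays 130 L; P/T = const ⇒ T₂ = 588 K, P₂ = 126 kPa.
W = 0 (no volume change).
ΔU = nCvΔT = 3.35×20.8×(588−254) = 23200 J.
Q = ΔU = 23200 J.
Net over both steps: W = 17400 J, Q = 27600 J, ΔU = 10200 J.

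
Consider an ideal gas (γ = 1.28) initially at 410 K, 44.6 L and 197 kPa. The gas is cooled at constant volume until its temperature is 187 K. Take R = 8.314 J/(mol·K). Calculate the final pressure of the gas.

Isochoric: V stays 44.6 L; P/T = const ⇒ T₂ = 187 K, P₂ = 89.9 kPa.

89.9 kPa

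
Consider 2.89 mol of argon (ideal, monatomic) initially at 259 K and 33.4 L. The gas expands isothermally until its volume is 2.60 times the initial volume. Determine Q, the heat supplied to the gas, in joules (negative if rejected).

P₁ = nRT₁/V₁ = 2.89×8.314×259/33.4 = 186 kPa.
Isothermal: T stays 259 K; PV = const ⇒ V₂ = 86.8 L, P₂ = 71.7 kPa.
ΔU = 0 (ideal gas, T constant).
W = nRT ln(V₂/V₁) = 2.89×8.314×259×ln(2.60) = 5950 J.
Q = ΔU + W = 5950 J.

5950 J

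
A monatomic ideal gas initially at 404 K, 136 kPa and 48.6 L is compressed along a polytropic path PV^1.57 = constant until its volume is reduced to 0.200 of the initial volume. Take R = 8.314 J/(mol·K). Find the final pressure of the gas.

1700 kPa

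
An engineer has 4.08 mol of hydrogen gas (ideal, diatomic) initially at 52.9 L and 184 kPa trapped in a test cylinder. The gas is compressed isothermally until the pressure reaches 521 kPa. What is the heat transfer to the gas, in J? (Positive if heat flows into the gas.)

-10100 J

T₁ = P₁V₁/(nR) = 184×52.9/(4.08×8.314) = 287 K.
Isothermal: T stays 287 K; PV = const ⇒ V₂ = 18.7 L, P₂ = 521 kPa.
ΔU = 0 (ideal gas, T constant).
W = nRT ln(V₂/V₁) = 4.08×8.314×287×ln(0.353) = -10100 J.
Q = ΔU + W = -10100 J.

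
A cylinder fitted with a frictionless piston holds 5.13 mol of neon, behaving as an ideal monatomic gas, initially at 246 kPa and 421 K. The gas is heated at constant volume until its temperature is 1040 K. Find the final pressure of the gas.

V₁ = nRT₁/P₁ = 5.13×8.314×421/246 = 73.0 L.
Isochoric: V stays 73.0 L; P/T = const ⇒ T₂ = 1040 K, P₂ = 608 kPa.

608 kPa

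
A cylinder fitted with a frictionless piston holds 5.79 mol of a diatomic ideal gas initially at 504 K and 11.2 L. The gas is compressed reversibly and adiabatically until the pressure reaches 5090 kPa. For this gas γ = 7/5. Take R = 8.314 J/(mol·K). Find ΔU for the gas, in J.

P₁ = nRT₁/V₁ = 5.79×8.314×504/11.2 = 2170 kPa.
Adiabatic: T₂/T₁ = (P₂/P₁)^((γ−1)/γ) ⇒ T₂ = 504×(2.35)^0.286 = 643 K; V₂ = 6.08 L.
For an ideal gas ΔU = nCvΔT with Cv = (5/2)R = 20.8 J/(mol·K).
ΔU = 5.79×20.8×(643−504) = 16800 J.

16800 J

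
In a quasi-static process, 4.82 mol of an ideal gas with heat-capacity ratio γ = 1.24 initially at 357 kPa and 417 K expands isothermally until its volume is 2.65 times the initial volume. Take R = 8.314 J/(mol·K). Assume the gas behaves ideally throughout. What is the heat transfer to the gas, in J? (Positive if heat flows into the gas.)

V₁ = nRT₁/P₁ = 4.82×8.314×417/357 = 46.8 L.
Isothermal: T stays 417 K; PV = const ⇒ V₂ = 124 L, P₂ = 135 kPa.
ΔU = 0 (ideal gas, T constant).
W = nRT ln(V₂/V₁) = 4.82×8.314×417×ln(2.65) = 16300 J.
Q = ΔU + W = 16300 J.

16300 J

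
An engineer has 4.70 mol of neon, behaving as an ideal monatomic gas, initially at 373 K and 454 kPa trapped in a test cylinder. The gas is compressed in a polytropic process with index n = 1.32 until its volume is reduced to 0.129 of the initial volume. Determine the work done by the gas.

V₁ = nRT₁/P₁ = 4.70×8.314×373/454 = 32.1 L.
Polytropic n=1.32: T₂ = T₁(V₁/V₂)^(n−1) = 373×(7.75)^0.32 = 718 K; P₂ = P₁(V₁/V₂)^n = 6780 kPa.
W = (P₁V₁−P₂V₂)/(n−1) = (454×32.1−6780×4.14)/0.32 = -42200 J.

-42200 J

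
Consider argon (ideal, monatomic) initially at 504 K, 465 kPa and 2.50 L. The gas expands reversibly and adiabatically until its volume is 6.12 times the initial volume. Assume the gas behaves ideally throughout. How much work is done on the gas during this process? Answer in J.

n = P₁V₁/(RT₁) = 465×2.50/(8.314×504) = 0.277 mol.
Adiabatic: TV^(γ−1) = const ⇒ T₂ = 504×(0.163)^0.667 = 151 K; PV^γ = const ⇒ P₂ = 22.7 kPa.
ΔU = nCvΔT = 0.277×12.5×(151−504) = -1220 J.
Q = 0 for an adiabatic process, so W = −ΔU = 1220 J.
Work done on the gas = −W_by = -1220 J.

-1220 J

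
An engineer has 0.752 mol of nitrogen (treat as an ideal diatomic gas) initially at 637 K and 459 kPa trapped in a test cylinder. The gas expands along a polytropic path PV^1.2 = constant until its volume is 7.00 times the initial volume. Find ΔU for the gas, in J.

-3210 J

V₁ = nRT₁/P₁ = 0.752×8.314×637/459 = 8.68 L.
Polytropic n=1.2: T₂ = T₁(V₁/V₂)^(n−1) = 637×(0.143)^0.20 = 432 K; P₂ = P₁(V₁/V₂)^n = 44.4 kPa.
For an ideal gas ΔU = nCvΔT with Cv = (5/2)R = 20.8 J/(mol·K).
ΔU = 0.752×20.8×(432−637) = -3210 J.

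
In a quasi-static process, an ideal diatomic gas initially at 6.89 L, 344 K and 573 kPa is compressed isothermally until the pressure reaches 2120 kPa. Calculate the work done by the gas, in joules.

-5170 J

n = P₁V₁/(RT₁) = 573×6.89/(8.314×344) = 1.38 mol.
Isothermal: T stays 344 K; PV = const ⇒ V₂ = 1.86 L, P₂ = 2120 kPa.
W = nRT ln(V₂/V₁) = 1.38×8.314×344×ln(0.270) = -5170 J.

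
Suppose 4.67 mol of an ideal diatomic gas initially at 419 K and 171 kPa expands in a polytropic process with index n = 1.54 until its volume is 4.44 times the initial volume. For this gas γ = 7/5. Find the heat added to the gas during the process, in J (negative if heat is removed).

-5830 J

V₁ = nRT₁/P₁ = 4.67×8.314×419/171 = 95.1 L.
Polytropic n=1.54: T₂ = T₁(V₁/V₂)^(n−1) = 419×(0.225)^0.54 = 187 K; P₂ = P₁(V₁/V₂)^n = 17.2 kPa.
W = (P₁V₁−P₂V₂)/(n−1) = (171×95.1−17.2×422)/0.54 = 16700 J.
ΔU = nCvΔT = 4.67×20.8×(187−419) = -22500 J.
Q = ΔU + W = -5830 J.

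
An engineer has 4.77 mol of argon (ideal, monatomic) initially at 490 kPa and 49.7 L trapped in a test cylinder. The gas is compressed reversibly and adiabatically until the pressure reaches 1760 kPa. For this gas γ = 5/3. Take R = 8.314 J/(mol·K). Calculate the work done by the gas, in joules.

T₁ = P₁V₁/(nR) = 490×49.7/(4.77×8.314) = 614 K.
Adiabatic: T₂/T₁ = (P₂/P₁)^((γ−1)/γ) ⇒ T₂ = 614×(3.59)^0.400 = 1020 K; V₂ = 23.1 L.
ΔU = nCvΔT = 4.77×12.5×(1020−614) = 24400 J.
Q = 0 for an adiabatic process, so W = −ΔU = -24400 J.

-24400 J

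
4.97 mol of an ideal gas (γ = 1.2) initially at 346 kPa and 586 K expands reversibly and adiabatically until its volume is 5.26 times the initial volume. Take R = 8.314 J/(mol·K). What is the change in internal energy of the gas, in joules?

V₁ = nRT₁/P₁ = 4.97×8.314×586/346 = 70.0 L.
Adiabatic: TV^(γ−1) = const ⇒ T₂ = 586×(0.190)^0.200 = 420 K; PV^γ = const ⇒ P₂ = 47.2 kPa.
For an ideal gas ΔU = nCvΔT with Cv = R/(γ−1) = 41.6 J/(mol·K).
ΔU = 4.97×41.6×(420−586) = -34200 J.

-34200 J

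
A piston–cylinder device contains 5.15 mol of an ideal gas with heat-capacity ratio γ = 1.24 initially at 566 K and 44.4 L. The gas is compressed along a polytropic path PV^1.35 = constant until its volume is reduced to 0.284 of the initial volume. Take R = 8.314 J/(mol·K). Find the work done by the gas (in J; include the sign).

P₁ = nRT₁/V₁ = 5.15×8.314×566/44.4 = 546 kPa.
Polytropic n=1.35: T₂ = T₁(V₁/V₂)^(n−1) = 566×(3.52)^0.35 = 879 K; P₂ = P₁(V₁/V₂)^n = 2990 kPa.
W = (P₁V₁−P₂V₂)/(n−1) = (546×44.4−2990×12.6)/0.35 = -38300 J.

-38300 J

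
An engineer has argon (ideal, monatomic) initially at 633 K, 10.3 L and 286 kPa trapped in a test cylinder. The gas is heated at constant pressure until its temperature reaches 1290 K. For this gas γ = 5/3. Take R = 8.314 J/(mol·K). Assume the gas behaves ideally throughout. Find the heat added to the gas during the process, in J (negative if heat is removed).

n = P₁V₁/(RT₁) = 286×10.3/(8.314×633) = 0.560 mol.
Isobaric: P stays 286 kPa; V/T = const ⇒ T₂ = 1290 K, V₂ = 21.0 L.
W = PΔV = 286×(21.0−10.3) kPa·L = 3060 J.
ΔU = nCvΔT = 0.560×12.5×(1290−633) = 4590 J.
Q = ΔU + W = nCpΔT = 7640 J.

7640 J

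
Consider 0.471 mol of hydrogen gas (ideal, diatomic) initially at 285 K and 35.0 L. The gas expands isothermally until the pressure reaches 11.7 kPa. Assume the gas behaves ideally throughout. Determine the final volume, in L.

P₁ = nRT₁/V₁ = 0.471×8.314×285/35.0 = 31.9 kPa.
Isothermal: T stays 285 K; PV = const ⇒ V₂ = 95.4 L, P₂ = 11.7 kPa.

95.4 L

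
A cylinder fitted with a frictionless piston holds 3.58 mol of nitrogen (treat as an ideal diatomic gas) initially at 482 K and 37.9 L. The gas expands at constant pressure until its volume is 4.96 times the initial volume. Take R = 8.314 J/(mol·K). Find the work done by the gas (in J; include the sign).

56800 J

P₁ = nRT₁/V₁ = 3.58×8.314×482/37.9 = 379 kPa.
Isobaric: P stays 379 kPa; V/T = const ⇒ T₂ = 2390 K, V₂ = 188 L.
W = PΔV = 379×(188−37.9) kPa·L = 56800 J.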